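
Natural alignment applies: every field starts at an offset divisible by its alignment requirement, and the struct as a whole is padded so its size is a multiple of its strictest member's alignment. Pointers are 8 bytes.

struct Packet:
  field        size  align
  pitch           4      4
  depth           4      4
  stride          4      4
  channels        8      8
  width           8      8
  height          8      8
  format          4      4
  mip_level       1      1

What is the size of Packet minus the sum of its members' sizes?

pitch at 0 (size 4, align 4) → ends 4
depth at 4 (size 4, align 4) → ends 8
stride at 8 (size 4, align 4) → ends 12
pad 4 to align 8 for channels
channels at 16 (size 8, align 8) → ends 24
width at 24 (size 8, align 8) → ends 32
height at 32 (size 8, align 8) → ends 40
format at 40 (size 4, align 4) → ends 44
mip_level at 44 (size 1, align 1) → ends 45
tail pad 3 to reach multiple of 8
total 48 bytes, alignment 8
data bytes 41, size 48 → padding 7

7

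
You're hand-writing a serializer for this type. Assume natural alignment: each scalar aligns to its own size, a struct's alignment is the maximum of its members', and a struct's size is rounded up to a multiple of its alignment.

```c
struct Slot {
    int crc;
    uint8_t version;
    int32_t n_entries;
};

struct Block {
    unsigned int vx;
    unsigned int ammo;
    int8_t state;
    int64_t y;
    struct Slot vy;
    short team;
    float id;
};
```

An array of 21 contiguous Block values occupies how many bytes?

1008

Slot: @0: crc [4B, align 4] → 4; @4: version [1B, align 1] → 5; +3 pad (align 4); @8: n_entries [4B, align 4] → 12; size 12, align 4
@0: vx [4B, align 4] → 4
@4: ammo [4B, align 4] → 8
@8: state [1B, align 1] → 9
+7 pad (align 8)
@16: y [8B, align 8] → 24
@24: vy [12B, align 4] → 36
@36: team [2B, align 2] → 38
+2 pad (align 4)
@40: id [4B, align 4] → 44
+4 tail pad (align 8)
size 48, align 8
array of 21: 21 × 48 = 1008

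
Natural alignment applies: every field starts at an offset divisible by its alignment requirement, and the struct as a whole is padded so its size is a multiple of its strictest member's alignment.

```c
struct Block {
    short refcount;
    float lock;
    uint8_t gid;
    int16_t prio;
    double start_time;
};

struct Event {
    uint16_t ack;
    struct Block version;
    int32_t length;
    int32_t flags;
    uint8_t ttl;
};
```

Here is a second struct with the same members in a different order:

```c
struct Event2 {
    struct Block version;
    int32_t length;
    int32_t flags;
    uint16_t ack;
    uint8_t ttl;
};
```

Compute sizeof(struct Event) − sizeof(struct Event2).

Block: 0..2  refcount  (2B, 2-aligned); 2..4  -- padding (2B); 4..8  lock  (4B, 4-aligned); 8..9  gid  (1B, 1-aligned); 9..10  -- padding (1B); 10..12  prio  (2B, 2-aligned); 12..16  -- padding (4B); 16..24  start_time  (8B, 8-aligned); sizeof = 24, alignof = 8
0..2  ack  (2B, 2-aligned)
2..8  -- padding (6B)
8..32  version  (24B, 8-aligned)
32..36  length  (4B, 4-aligned)
36..40  flags  (4B, 4-aligned)
40..41  ttl  (1B, 1-aligned)
41..48  -- tail padding (7B)
sizeof = 48, alignof = 8
— Event2 —
0..24  version  (24B, 8-aligned)
24..28  length  (4B, 4-aligned)
28..32  flags  (4B, 4-aligned)
32..34  ack  (2B, 2-aligned)
34..35  ttl  (1B, 1-aligned)
35..40  -- tail padding (5B)
sizeof = 40, alignof = 8
48 − 40 = 8

8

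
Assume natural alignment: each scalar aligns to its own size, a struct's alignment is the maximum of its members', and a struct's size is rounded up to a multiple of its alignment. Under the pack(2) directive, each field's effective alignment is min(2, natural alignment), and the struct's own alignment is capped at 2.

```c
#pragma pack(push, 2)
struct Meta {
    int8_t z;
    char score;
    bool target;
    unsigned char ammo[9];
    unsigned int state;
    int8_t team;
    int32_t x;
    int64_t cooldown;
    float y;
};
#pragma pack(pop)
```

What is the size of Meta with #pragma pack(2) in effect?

34

@0: z [1B, align 1] → 1
@1: score [1B, align 1] → 2
@2: target [1B, align 1] → 3
@3: ammo [9B, align 1] → 12
@12: state [4B, align 2] → 16
@16: team [1B, align 1] → 17
+1 pad (align 2)
@18: x [4B, align 2] → 22
@22: cooldown [8B, align 2] → 30
@30: y [4B, align 2] → 34
size 34, align 2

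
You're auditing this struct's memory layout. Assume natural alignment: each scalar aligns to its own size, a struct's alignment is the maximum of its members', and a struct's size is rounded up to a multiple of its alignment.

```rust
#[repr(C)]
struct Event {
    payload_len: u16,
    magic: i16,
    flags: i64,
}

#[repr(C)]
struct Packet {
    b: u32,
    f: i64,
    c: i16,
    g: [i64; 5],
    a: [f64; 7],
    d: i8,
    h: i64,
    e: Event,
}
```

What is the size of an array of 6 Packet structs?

912

Event: @0: payload_len [2B, align 2] → 2; @2: magic [2B, align 2] → 4; +4 pad (align 8); @8: flags [8B, align 8] → 16; size 16, align 8
@0: b [4B, align 4] → 4
+4 pad (align 8)
@8: f [8B, align 8] → 16
@16: c [2B, align 2] → 18
+6 pad (align 8)
@24: g [40B, align 8] → 64
@64: a [56B, align 8] → 120
@120: d [1B, align 1] → 121
+7 pad (align 8)
@128: h [8B, align 8] → 136
@136: e [16B, align 8] → 152
size 152, align 8
array of 6: 6 × 152 = 912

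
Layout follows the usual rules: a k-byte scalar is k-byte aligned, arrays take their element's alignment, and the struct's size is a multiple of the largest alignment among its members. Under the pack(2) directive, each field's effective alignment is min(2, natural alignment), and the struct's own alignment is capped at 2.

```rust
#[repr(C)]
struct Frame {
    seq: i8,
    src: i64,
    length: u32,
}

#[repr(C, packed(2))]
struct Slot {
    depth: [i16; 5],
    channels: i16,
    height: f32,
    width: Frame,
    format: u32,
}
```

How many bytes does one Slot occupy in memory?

44 bytes

Frame: seq at 0 (size 1, align 1) → ends 1; pad 7 to align 8 for src; src at 8 (size 8, align 8) → ends 16; length at 16 (size 4, align 4) → ends 20; tail pad 4 to reach multiple of 8; total 24 bytes, alignment 8
depth at 0 (size 10, align 2) → ends 10
channels at 10 (size 2, align 2) → ends 12
height at 12 (size 4, align 2) → ends 16
width at 16 (size 24, align 2) → ends 40
format at 40 (size 4, align 2) → ends 44
total 44 bytes, alignment 2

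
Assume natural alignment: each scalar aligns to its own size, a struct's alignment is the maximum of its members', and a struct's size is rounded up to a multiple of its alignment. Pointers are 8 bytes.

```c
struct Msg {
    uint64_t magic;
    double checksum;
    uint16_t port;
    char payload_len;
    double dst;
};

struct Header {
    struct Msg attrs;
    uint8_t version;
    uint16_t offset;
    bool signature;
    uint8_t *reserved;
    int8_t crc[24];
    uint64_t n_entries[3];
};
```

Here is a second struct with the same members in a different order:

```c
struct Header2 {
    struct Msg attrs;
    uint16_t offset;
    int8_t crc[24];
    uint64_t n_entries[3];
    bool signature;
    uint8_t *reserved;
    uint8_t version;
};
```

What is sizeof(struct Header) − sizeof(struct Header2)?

Msg: @0: magic [8B, align 8] → 8; @8: checksum [8B, align 8] → 16; @16: port [2B, align 2] → 18; @18: payload_len [1B, align 1] → 19; +5 pad (align 8); @24: dst [8B, align 8] → 32; size 32, align 8
@0: attrs [32B, align 8] → 32
@32: version [1B, align 1] → 33
+1 pad (align 2)
@34: offset [2B, align 2] → 36
@36: signature [1B, align 1] → 37
+3 pad (align 8)
@40: reserved [8B, align 8] → 48
@48: crc [24B, align 1] → 72
@72: n_entries [24B, align 8] → 96
size 96, align 8
— Header2 —
@0: attrs [32B, align 8] → 32
@32: offset [2B, align 2] → 34
@34: crc [24B, align 1] → 58
+6 pad (align 8)
@64: n_entries [24B, align 8] → 88
@88: signature [1B, align 1] → 89
+7 pad (align 8)
@96: reserved [8B, align 8] → 104
@104: version [1B, align 1] → 105
+7 tail pad (align 8)
size 112, align 8
96 − 112 = -16

-16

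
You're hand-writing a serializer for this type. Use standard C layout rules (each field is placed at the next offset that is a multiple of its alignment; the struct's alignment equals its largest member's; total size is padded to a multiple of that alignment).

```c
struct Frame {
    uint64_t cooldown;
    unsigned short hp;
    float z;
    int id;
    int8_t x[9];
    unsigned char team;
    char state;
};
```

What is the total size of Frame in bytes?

32

@0: cooldown [8B, align 8] → 8
@8: hp [2B, align 2] → 10
+2 pad (align 4)
@12: z [4B, align 4] → 16
@16: id [4B, align 4] → 20
@20: x [9B, align 1] → 29
@29: team [1B, align 1] → 30
@30: state [1B, align 1] → 31
+1 tail pad (align 8)
size 32, align 8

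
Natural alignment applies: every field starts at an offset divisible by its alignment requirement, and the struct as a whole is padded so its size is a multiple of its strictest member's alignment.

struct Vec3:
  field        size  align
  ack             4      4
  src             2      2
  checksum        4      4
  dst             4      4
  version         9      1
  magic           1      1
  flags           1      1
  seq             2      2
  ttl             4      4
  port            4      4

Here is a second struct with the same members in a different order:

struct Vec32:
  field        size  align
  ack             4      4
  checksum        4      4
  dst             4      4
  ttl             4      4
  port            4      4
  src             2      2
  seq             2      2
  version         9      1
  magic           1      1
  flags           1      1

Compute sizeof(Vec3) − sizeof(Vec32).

0..4  ack  (4B, 4-aligned)
4..6  src  (2B, 2-aligned)
6..8  -- padding (2B)
8..12  checksum  (4B, 4-aligned)
12..16  dst  (4B, 4-aligned)
16..25  version  (9B, 1-aligned)
25..26  magic  (1B, 1-aligned)
26..27  flags  (1B, 1-aligned)
27..28  -- padding (1B)
28..30  seq  (2B, 2-aligned)
30..32  -- padding (2B)
32..36  ttl  (4B, 4-aligned)
36..40  port  (4B, 4-aligned)
sizeof = 40, alignof = 4
— Vec32 —
0..4  ack  (4B, 4-aligned)
4..8  checksum  (4B, 4-aligned)
8..12  dst  (4B, 4-aligned)
12..16  ttl  (4B, 4-aligned)
16..20  port  (4B, 4-aligned)
20..22  src  (2B, 2-aligned)
22..24  seq  (2B, 2-aligned)
24..33  version  (9B, 1-aligned)
33..34  magic  (1B, 1-aligned)
34..35  flags  (1B, 1-aligned)
35..36  -- tail padding (1B)
sizeof = 36, alignof = 4
40 − 36 = 4

4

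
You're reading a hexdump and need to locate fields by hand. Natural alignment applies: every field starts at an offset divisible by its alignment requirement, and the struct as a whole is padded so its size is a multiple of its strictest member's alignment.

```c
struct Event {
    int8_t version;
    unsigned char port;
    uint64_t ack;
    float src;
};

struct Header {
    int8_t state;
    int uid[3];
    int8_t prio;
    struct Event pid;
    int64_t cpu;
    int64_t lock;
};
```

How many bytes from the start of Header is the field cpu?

Event: version at 0 (size 1, align 1) → ends 1; port at 1 (size 1, align 1) → ends 2; pad 6 to align 8 for ack; ack at 8 (size 8, align 8) → ends 16; src at 16 (size 4, align 4) → ends 20; tail pad 4 to reach multiple of 8; total 24 bytes, alignment 8
state at 0 (size 1, align 1) → ends 1
pad 3 to align 4 for uid
uid at 4 (size 12, align 4) → ends 16
prio at 16 (size 1, align 1) → ends 17
pad 7 to align 8 for pid
pid at 24 (size 24, align 8) → ends 48
cpu at 48 (size 8, align 8) → ends 56

48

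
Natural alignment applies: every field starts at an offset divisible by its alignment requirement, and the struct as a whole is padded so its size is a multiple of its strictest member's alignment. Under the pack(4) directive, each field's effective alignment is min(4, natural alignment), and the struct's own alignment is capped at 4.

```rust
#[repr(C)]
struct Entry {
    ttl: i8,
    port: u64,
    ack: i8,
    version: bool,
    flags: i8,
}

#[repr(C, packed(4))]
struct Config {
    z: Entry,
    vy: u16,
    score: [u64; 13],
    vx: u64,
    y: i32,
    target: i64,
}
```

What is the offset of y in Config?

Entry: 0..1  ttl  (1B, 1-aligned); 1..8  -- padding (7B); 8..16  port  (8B, 8-aligned); 16..17  ack  (1B, 1-aligned); 17..18  version  (1B, 1-aligned); 18..19  flags  (1B, 1-aligned); 19..24  -- tail padding (5B); sizeof = 24, alignof = 8
0..24  z  (24B, 4-aligned)
24..26  vy  (2B, 2-aligned)
26..28  -- padding (2B)
28..132  score  (104B, 4-aligned)
132..140  vx  (8B, 4-aligned)
140..144  y  (4B, 4-aligned)

140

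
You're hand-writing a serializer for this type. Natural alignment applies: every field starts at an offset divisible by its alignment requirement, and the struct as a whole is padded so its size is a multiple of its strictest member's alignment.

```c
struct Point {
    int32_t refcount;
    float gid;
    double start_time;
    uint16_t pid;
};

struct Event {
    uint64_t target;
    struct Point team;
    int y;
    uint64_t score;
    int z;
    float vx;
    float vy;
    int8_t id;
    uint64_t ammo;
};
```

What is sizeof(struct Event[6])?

432

Point: refcount at 0 (size 4, align 4) → ends 4; gid at 4 (size 4, align 4) → ends 8; start_time at 8 (size 8, align 8) → ends 16; pid at 16 (size 2, align 2) → ends 18; tail pad 6 to reach multiple of 8; total 24 bytes, alignment 8
target at 0 (size 8, align 8) → ends 8
team at 8 (size 24, align 8) → ends 32
y at 32 (size 4, align 4) → ends 36
pad 4 to align 8 for score
score at 40 (size 8, align 8) → ends 48
z at 48 (size 4, align 4) → ends 52
vx at 52 (size 4, align 4) → ends 56
vy at 56 (size 4, align 4) → ends 60
id at 60 (size 1, align 1) → ends 61
pad 3 to align 8 for ammo
ammo at 64 (size 8, align 8) → ends 72
total 72 bytes, alignment 8
array of 6: 6 × 72 = 432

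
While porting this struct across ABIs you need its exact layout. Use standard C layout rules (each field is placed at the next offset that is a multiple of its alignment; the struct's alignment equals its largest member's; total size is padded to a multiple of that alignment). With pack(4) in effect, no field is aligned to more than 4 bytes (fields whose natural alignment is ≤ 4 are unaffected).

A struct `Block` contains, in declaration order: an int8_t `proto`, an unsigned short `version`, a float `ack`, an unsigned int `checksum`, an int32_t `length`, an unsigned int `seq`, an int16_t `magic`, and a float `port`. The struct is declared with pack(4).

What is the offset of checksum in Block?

8

0..1  proto  (1B, 1-aligned)
1..2  -- padding (1B)
2..4  version  (2B, 2-aligned)
4..8  ack  (4B, 4-aligned)
8..12  checksum  (4B, 4-aligned)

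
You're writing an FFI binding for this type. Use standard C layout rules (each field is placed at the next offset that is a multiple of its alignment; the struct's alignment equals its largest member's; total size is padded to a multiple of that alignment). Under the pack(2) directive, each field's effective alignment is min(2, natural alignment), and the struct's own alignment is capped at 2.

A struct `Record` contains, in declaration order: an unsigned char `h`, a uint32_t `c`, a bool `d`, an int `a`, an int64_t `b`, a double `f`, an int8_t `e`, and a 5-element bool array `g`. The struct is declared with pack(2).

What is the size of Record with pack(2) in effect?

34

h at 0 (size 1, align 1) → ends 1
pad 1 to align 2 for c
c at 2 (size 4, align 2) → ends 6
d at 6 (size 1, align 1) → ends 7
pad 1 to align 2 for a
a at 8 (size 4, align 2) → ends 12
b at 12 (size 8, align 2) → ends 20
f at 20 (size 8, align 2) → ends 28
e at 28 (size 1, align 1) → ends 29
g at 29 (size 5, align 1) → ends 34
total 34 bytes, alignment 2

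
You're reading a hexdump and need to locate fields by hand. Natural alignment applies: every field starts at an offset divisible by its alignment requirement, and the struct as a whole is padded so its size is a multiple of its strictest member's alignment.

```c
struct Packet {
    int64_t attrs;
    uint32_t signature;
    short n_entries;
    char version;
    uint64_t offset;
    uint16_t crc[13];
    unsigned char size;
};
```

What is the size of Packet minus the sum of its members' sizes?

6

@0: attrs [8B, align 8] → 8
@8: signature [4B, align 4] → 12
@12: n_entries [2B, align 2] → 14
@14: version [1B, align 1] → 15
+1 pad (align 8)
@16: offset [8B, align 8] → 24
@24: crc [26B, align 2] → 50
@50: size [1B, align 1] → 51
+5 tail pad (align 8)
size 56, align 8
data bytes 50, size 56 → padding 6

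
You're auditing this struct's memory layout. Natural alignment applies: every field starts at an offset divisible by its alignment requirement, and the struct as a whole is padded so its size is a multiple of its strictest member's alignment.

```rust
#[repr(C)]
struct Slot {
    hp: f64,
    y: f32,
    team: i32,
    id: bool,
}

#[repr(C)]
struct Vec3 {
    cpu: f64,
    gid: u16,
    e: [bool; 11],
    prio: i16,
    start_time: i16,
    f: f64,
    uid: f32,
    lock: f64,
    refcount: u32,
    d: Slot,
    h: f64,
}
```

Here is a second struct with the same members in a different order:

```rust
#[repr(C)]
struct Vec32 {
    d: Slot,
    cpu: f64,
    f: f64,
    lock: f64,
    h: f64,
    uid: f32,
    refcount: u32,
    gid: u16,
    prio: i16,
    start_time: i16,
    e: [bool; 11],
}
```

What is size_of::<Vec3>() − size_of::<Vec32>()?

Slot: 0..8  hp  (8B, 8-aligned); 8..12  y  (4B, 4-aligned); 12..16  team  (4B, 4-aligned); 16..17  id  (1B, 1-aligned); 17..24  -- tail padding (7B); sizeof = 24, alignof = 8
0..8  cpu  (8B, 8-aligned)
8..10  gid  (2B, 2-aligned)
10..21  e  (11B, 1-aligned)
21..22  -- padding (1B)
22..24  prio  (2B, 2-aligned)
24..26  start_time  (2B, 2-aligned)
26..32  -- padding (6B)
32..40  f  (8B, 8-aligned)
40..44  uid  (4B, 4-aligned)
44..48  -- padding (4B)
48..56  lock  (8B, 8-aligned)
56..60  refcount  (4B, 4-aligned)
60..64  -- padding (4B)
64..88  d  (24B, 8-aligned)
88..96  h  (8B, 8-aligned)
sizeof = 96, alignof = 8
— Vec32 —
0..24  d  (24B, 8-aligned)
24..32  cpu  (8B, 8-aligned)
32..40  f  (8B, 8-aligned)
40..48  lock  (8B, 8-aligned)
48..56  h  (8B, 8-aligned)
56..60  uid  (4B, 4-aligned)
60..64  refcount  (4B, 4-aligned)
64..66  gid  (2B, 2-aligned)
66..68  prio  (2B, 2-aligned)
68..70  start_time  (2B, 2-aligned)
70..81  e  (11B, 1-aligned)
81..88  -- tail padding (7B)
sizeof = 88, alignof = 8
96 − 88 = 8

8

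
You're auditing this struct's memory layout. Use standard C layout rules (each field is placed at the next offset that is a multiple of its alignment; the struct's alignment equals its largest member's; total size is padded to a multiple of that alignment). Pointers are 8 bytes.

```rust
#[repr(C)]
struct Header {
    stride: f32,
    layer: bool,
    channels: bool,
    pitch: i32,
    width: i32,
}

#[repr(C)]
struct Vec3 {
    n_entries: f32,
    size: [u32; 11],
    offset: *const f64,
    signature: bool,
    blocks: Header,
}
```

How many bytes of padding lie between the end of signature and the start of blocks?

3

Header: 0..4  stride  (4B, 4-aligned); 4..5  layer  (1B, 1-aligned); 5..6  channels  (1B, 1-aligned); 6..8  -- padding (2B); 8..12  pitch  (4B, 4-aligned); 12..16  width  (4B, 4-aligned); sizeof = 16, alignof = 4
0..4  n_entries  (4B, 4-aligned)
4..48  size  (44B, 4-aligned)
48..56  offset  (8B, 8-aligned)
56..57  signature  (1B, 1-aligned)
57..60  -- padding (3B)
60..76  blocks  (16B, 4-aligned)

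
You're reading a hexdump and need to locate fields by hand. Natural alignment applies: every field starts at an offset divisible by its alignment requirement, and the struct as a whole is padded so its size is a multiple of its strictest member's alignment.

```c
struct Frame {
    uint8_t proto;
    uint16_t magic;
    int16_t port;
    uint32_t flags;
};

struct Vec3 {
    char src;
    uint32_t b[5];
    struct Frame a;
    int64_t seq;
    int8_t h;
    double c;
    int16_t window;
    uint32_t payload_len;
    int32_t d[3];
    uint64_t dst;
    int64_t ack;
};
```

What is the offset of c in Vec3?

56

Frame: @0: proto [1B, align 1] → 1; +1 pad (align 2); @2: magic [2B, align 2] → 4; @4: port [2B, align 2] → 6; +2 pad (align 4); @8: flags [4B, align 4] → 12; size 12, align 4
@0: src [1B, align 1] → 1
+3 pad (align 4)
@4: b [20B, align 4] → 24
@24: a [12B, align 4] → 36
+4 pad (align 8)
@40: seq [8B, align 8] → 48
@48: h [1B, align 1] → 49
+7 pad (align 8)
@56: c [8B, align 8] → 64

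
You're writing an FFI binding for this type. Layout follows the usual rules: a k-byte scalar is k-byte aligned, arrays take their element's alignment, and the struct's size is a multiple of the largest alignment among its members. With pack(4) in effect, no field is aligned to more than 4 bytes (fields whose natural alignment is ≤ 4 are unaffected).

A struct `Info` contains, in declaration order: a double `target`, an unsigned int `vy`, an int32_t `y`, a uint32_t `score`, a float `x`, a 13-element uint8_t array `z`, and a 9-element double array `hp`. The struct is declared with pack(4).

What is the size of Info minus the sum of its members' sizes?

target at 0 (size 8, align 4) → ends 8
vy at 8 (size 4, align 4) → ends 12
y at 12 (size 4, align 4) → ends 16
score at 16 (size 4, align 4) → ends 20
x at 20 (size 4, align 4) → ends 24
z at 24 (size 13, align 1) → ends 37
pad 3 to align 4 for hp
hp at 40 (size 72, align 4) → ends 112
total 112 bytes, alignment 4
data bytes 109, size 112 → padding 3

3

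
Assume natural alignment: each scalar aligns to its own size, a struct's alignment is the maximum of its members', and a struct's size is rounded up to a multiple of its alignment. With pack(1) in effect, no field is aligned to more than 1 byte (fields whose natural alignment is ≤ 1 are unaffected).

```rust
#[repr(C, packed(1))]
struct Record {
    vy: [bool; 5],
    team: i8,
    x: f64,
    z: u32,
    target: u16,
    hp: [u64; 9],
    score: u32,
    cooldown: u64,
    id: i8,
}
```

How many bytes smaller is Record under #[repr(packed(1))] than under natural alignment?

15

natural layout:
  vy at 0 (size 5, align 1) → ends 5
  team at 5 (size 1, align 1) → ends 6
  pad 2 to align 8 for x
  x at 8 (size 8, align 8) → ends 16
  z at 16 (size 4, align 4) → ends 20
  target at 20 (size 2, align 2) → ends 22
  pad 2 to align 8 for hp
  hp at 24 (size 72, align 8) → ends 96
  score at 96 (size 4, align 4) → ends 100
  pad 4 to align 8 for cooldown
  cooldown at 104 (size 8, align 8) → ends 112
  id at 112 (size 1, align 1) → ends 113
  tail pad 7 to reach multiple of 8
  total 120 bytes, alignment 8
packed(1) layout:
  vy at 0 (size 5, align 1) → ends 5
  team at 5 (size 1, align 1) → ends 6
  x at 6 (size 8, align 1) → ends 14
  z at 14 (size 4, align 1) → ends 18
  target at 18 (size 2, align 1) → ends 20
  hp at 20 (size 72, align 1) → ends 92
  score at 92 (size 4, align 1) → ends 96
  cooldown at 96 (size 8, align 1) → ends 104
  id at 104 (size 1, align 1) → ends 105
  total 105 bytes, alignment 1
120 − 105 = 15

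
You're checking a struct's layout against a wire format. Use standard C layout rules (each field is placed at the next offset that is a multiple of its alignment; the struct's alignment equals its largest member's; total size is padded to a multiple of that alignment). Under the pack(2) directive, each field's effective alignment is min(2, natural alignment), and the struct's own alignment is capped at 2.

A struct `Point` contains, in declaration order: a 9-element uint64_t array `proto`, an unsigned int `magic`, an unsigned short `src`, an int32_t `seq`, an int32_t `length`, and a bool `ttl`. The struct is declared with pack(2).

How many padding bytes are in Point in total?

@0: proto [72B, align 2] → 72
@72: magic [4B, align 2] → 76
@76: src [2B, align 2] → 78
@78: seq [4B, align 2] → 82
@82: length [4B, align 2] → 86
@86: ttl [1B, align 1] → 87
+1 tail pad (align 2)
size 88, align 2
data bytes 87, size 88 → padding 1

1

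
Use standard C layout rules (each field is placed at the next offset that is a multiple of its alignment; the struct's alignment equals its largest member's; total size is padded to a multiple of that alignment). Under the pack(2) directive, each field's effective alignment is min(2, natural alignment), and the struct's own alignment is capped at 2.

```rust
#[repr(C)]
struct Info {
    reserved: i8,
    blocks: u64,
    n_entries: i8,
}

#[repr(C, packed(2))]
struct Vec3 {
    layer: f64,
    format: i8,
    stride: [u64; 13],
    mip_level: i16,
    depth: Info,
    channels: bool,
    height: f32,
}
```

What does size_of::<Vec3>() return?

Info: reserved at 0 (size 1, align 1) → ends 1; pad 7 to align 8 for blocks; blocks at 8 (size 8, align 8) → ends 16; n_entries at 16 (size 1, align 1) → ends 17; tail pad 7 to reach multiple of 8; total 24 bytes, alignment 8
layer at 0 (size 8, align 2) → ends 8
format at 8 (size 1, align 1) → ends 9
pad 1 to align 2 for stride
stride at 10 (size 104, align 2) → ends 114
mip_level at 114 (size 2, align 2) → ends 116
depth at 116 (size 24, align 2) → ends 140
channels at 140 (size 1, align 1) → ends 141
pad 1 to align 2 for height
height at 142 (size 4, align 2) → ends 146
total 146 bytes, alignment 2

146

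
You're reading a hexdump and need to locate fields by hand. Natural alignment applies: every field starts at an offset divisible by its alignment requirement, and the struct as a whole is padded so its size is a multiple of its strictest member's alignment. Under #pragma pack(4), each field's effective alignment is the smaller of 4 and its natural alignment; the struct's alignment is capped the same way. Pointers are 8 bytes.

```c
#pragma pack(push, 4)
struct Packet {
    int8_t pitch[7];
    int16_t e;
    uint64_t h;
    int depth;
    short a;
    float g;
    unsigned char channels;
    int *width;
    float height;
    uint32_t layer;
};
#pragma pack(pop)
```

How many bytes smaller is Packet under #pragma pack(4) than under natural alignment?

4

natural layout:
  @0: pitch [7B, align 1] → 7
  +1 pad (align 2)
  @8: e [2B, align 2] → 10
  +6 pad (align 8)
  @16: h [8B, align 8] → 24
  @24: depth [4B, align 4] → 28
  @28: a [2B, align 2] → 30
  +2 pad (align 4)
  @32: g [4B, align 4] → 36
  @36: channels [1B, align 1] → 37
  +3 pad (align 8)
  @40: width [8B, align 8] → 48
  @48: height [4B, align 4] → 52
  @52: layer [4B, align 4] → 56
  size 56, align 8
packed(4) layout:
  @0: pitch [7B, align 1] → 7
  +1 pad (align 2)
  @8: e [2B, align 2] → 10
  +2 pad (align 4)
  @12: h [8B, align 4] → 20
  @20: depth [4B, align 4] → 24
  @24: a [2B, align 2] → 26
  +2 pad (align 4)
  @28: g [4B, align 4] → 32
  @32: channels [1B, align 1] → 33
  +3 pad (align 4)
  @36: width [8B, align 4] → 44
  @44: height [4B, align 4] → 48
  @48: layer [4B, align 4] → 52
  size 52, align 4
56 − 52 = 4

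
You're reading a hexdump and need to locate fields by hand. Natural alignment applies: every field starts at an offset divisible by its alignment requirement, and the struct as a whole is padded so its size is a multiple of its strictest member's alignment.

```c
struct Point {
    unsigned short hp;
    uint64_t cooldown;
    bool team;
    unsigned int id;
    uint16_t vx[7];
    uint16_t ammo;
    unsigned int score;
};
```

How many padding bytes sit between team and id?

3

0..2  hp  (2B, 2-aligned)
2..8  -- padding (6B)
8..16  cooldown  (8B, 8-aligned)
16..17  team  (1B, 1-aligned)
17..20  -- padding (3B)
20..24  id  (4B, 4-aligned)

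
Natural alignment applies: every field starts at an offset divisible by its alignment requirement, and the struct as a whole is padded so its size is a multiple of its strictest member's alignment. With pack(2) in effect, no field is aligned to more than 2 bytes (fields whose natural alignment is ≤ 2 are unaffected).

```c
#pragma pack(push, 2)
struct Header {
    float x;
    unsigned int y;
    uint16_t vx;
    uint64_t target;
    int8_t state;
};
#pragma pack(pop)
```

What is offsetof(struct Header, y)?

@0: x [4B, align 2] → 4
@4: y [4B, align 2] → 8

4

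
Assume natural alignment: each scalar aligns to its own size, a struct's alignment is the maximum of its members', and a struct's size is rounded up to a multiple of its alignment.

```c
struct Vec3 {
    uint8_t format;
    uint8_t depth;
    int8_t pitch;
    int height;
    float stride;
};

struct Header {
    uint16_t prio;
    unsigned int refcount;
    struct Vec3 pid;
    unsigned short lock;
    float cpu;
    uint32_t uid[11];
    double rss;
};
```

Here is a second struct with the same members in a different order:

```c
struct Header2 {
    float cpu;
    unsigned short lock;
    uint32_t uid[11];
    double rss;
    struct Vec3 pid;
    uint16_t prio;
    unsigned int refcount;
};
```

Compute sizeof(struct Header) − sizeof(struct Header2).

-8

Vec3: @0: format [1B, align 1] → 1; @1: depth [1B, align 1] → 2; @2: pitch [1B, align 1] → 3; +1 pad (align 4); @4: height [4B, align 4] → 8; @8: stride [4B, align 4] → 12; size 12, align 4
@0: prio [2B, align 2] → 2
+2 pad (align 4)
@4: refcount [4B, align 4] → 8
@8: pid [12B, align 4] → 20
@20: lock [2B, align 2] → 22
+2 pad (align 4)
@24: cpu [4B, align 4] → 28
@28: uid [44B, align 4] → 72
@72: rss [8B, align 8] → 80
size 80, align 8
— Header2 —
@0: cpu [4B, align 4] → 4
@4: lock [2B, align 2] → 6
+2 pad (align 4)
@8: uid [44B, align 4] → 52
+4 pad (align 8)
@56: rss [8B, align 8] → 64
@64: pid [12B, align 4] → 76
@76: prio [2B, align 2] → 78
+2 pad (align 4)
@80: refcount [4B, align 4] → 84
+4 tail pad (align 8)
size 88, align 8
80 − 88 = -8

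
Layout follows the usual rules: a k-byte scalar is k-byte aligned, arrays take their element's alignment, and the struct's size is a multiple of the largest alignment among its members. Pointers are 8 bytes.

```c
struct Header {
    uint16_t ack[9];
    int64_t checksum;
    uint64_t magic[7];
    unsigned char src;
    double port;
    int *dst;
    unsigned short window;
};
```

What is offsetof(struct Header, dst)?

@0: ack [18B, align 2] → 18
+6 pad (align 8)
@24: checksum [8B, align 8] → 32
@32: magic [56B, align 8] → 88
@88: src [1B, align 1] → 89
+7 pad (align 8)
@96: port [8B, align 8] → 104
@104: dst [8B, align 8] → 112

104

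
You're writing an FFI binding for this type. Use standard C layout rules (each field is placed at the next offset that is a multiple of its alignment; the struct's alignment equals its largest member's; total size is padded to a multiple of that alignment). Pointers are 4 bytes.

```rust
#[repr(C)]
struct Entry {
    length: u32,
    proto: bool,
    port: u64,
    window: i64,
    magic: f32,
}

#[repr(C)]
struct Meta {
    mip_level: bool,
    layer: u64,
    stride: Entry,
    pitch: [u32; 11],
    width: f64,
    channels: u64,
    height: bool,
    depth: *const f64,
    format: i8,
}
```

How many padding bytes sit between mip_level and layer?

7

Entry: length at 0 (size 4, align 4) → ends 4; proto at 4 (size 1, align 1) → ends 5; pad 3 to align 8 for port; port at 8 (size 8, align 8) → ends 16; window at 16 (size 8, align 8) → ends 24; magic at 24 (size 4, align 4) → ends 28; tail pad 4 to reach multiple of 8; total 32 bytes, alignment 8
mip_level at 0 (size 1, align 1) → ends 1
pad 7 to align 8 for layer
layer at 8 (size 8, align 8) → ends 16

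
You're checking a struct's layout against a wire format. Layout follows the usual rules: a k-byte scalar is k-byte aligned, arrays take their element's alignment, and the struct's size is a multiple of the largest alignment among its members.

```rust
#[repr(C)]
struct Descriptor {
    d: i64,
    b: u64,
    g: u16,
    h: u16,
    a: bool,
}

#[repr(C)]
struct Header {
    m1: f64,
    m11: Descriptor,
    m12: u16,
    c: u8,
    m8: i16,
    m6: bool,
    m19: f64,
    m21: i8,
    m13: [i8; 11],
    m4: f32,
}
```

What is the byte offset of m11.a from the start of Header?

Descriptor: d at 0 (size 8, align 8) → ends 8; b at 8 (size 8, align 8) → ends 16; g at 16 (size 2, align 2) → ends 18; h at 18 (size 2, align 2) → ends 20; a at 20 (size 1, align 1) → ends 21; tail pad 3 to reach multiple of 8; total 24 bytes, alignment 8
m1 at 0 (size 8, align 8) → ends 8
m11 at 8 (size 24, align 8) → ends 32
within Descriptor: a at 20
8 + 20 = 28

28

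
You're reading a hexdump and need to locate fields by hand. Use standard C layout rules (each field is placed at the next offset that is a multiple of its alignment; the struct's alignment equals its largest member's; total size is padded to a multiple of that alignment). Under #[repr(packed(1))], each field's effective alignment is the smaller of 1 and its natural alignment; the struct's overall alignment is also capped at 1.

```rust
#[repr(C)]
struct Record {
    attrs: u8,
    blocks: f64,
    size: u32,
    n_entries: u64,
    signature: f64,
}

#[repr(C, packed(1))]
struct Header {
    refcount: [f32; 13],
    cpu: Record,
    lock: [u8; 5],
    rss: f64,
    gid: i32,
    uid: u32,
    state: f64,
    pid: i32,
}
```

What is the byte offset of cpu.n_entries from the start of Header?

Record: @0: attrs [1B, align 1] → 1; +7 pad (align 8); @8: blocks [8B, align 8] → 16; @16: size [4B, align 4] → 20; +4 pad (align 8); @24: n_entries [8B, align 8] → 32; @32: signature [8B, align 8] → 40; size 40, align 8
@0: refcount [52B, align 1] → 52
@52: cpu [40B, align 1] → 92
within Record: n_entries at 24
52 + 24 = 76

76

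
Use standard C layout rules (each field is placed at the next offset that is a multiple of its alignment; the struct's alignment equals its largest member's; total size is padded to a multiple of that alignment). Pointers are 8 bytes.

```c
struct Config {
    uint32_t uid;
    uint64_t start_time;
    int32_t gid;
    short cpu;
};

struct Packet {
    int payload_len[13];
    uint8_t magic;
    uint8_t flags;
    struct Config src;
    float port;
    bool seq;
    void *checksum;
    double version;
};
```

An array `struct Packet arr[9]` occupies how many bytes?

936

Config: uid at 0 (size 4, align 4) → ends 4; pad 4 to align 8 for start_time; start_time at 8 (size 8, align 8) → ends 16; gid at 16 (size 4, align 4) → ends 20; cpu at 20 (size 2, align 2) → ends 22; tail pad 2 to reach multiple of 8; total 24 bytes, alignment 8
payload_len at 0 (size 52, align 4) → ends 52
magic at 52 (size 1, align 1) → ends 53
flags at 53 (size 1, align 1) → ends 54
pad 2 to align 8 for src
src at 56 (size 24, align 8) → ends 80
port at 80 (size 4, align 4) → ends 84
seq at 84 (size 1, align 1) → ends 85
pad 3 to align 8 for checksum
checksum at 88 (size 8, align 8) → ends 96
version at 96 (size 8, align 8) → ends 104
total 104 bytes, alignment 8
array of 9: 9 × 104 = 936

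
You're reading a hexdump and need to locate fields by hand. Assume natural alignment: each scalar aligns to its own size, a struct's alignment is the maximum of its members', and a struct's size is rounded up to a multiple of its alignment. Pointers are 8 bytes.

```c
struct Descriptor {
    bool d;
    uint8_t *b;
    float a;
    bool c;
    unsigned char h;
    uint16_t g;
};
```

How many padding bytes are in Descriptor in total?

7

d at 0 (size 1, align 1) → ends 1
pad 7 to align 8 for b
b at 8 (size 8, align 8) → ends 16
a at 16 (size 4, align 4) → ends 20
c at 20 (size 1, align 1) → ends 21
h at 21 (size 1, align 1) → ends 22
g at 22 (size 2, align 2) → ends 24
total 24 bytes, alignment 8
data bytes 17, size 24 → padding 7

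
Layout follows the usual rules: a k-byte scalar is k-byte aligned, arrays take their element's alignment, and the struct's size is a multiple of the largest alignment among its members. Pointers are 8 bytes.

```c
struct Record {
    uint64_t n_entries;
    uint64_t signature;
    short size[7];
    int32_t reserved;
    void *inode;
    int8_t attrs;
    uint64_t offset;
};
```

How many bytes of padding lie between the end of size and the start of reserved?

2

n_entries at 0 (size 8, align 8) → ends 8
signature at 8 (size 8, align 8) → ends 16
size at 16 (size 14, align 2) → ends 30
pad 2 to align 4 for reserved
reserved at 32 (size 4, align 4) → ends 36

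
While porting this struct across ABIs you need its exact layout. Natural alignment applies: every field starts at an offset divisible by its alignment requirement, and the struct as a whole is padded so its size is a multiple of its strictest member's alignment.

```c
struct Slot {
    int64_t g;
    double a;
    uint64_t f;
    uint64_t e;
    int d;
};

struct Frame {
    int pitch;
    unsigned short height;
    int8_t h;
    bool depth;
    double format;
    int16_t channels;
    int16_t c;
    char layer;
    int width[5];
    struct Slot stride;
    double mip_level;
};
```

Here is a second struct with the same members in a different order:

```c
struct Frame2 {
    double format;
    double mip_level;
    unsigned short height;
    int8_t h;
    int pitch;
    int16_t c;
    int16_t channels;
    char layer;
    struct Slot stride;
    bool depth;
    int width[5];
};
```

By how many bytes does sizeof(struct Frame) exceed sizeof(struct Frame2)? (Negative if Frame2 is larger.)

Slot: @0: g [8B, align 8] → 8; @8: a [8B, align 8] → 16; @16: f [8B, align 8] → 24; @24: e [8B, align 8] → 32; @32: d [4B, align 4] → 36; +4 tail pad (align 8); size 40, align 8
@0: pitch [4B, align 4] → 4
@4: height [2B, align 2] → 6
@6: h [1B, align 1] → 7
@7: depth [1B, align 1] → 8
@8: format [8B, align 8] → 16
@16: channels [2B, align 2] → 18
@18: c [2B, align 2] → 20
@20: layer [1B, align 1] → 21
+3 pad (align 4)
@24: width [20B, align 4] → 44
+4 pad (align 8)
@48: stride [40B, align 8] → 88
@88: mip_level [8B, align 8] → 96
size 96, align 8
— Frame2 —
@0: format [8B, align 8] → 8
@8: mip_level [8B, align 8] → 16
@16: height [2B, align 2] → 18
@18: h [1B, align 1] → 19
+1 pad (align 4)
@20: pitch [4B, align 4] → 24
@24: c [2B, align 2] → 26
@26: channels [2B, align 2] → 28
@28: layer [1B, align 1] → 29
+3 pad (align 8)
@32: stride [40B, align 8] → 72
@72: depth [1B, align 1] → 73
+3 pad (align 4)
@76: width [20B, align 4] → 96
size 96, align 8
96 − 96 = 0

0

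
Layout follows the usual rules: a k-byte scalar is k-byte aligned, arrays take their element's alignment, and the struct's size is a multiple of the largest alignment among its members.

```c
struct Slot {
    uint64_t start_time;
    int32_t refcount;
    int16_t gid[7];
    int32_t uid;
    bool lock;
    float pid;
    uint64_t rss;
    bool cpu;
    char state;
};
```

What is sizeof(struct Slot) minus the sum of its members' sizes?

start_time at 0 (size 8, align 8) → ends 8
refcount at 8 (size 4, align 4) → ends 12
gid at 12 (size 14, align 2) → ends 26
pad 2 to align 4 for uid
uid at 28 (size 4, align 4) → ends 32
lock at 32 (size 1, align 1) → ends 33
pad 3 to align 4 for pid
pid at 36 (size 4, align 4) → ends 40
rss at 40 (size 8, align 8) → ends 48
cpu at 48 (size 1, align 1) → ends 49
state at 49 (size 1, align 1) → ends 50
tail pad 6 to reach multiple of 8
total 56 bytes, alignment 8
data bytes 45, size 56 → padding 11

11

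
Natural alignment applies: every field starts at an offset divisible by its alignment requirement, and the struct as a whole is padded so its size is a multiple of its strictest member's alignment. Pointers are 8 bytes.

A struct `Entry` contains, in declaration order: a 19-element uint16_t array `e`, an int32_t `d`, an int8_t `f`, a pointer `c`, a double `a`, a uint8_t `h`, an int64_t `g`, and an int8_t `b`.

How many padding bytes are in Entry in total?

@0: e [38B, align 2] → 38
+2 pad (align 4)
@40: d [4B, align 4] → 44
@44: f [1B, align 1] → 45
+3 pad (align 8)
@48: c [8B, align 8] → 56
@56: a [8B, align 8] → 64
@64: h [1B, align 1] → 65
+7 pad (align 8)
@72: g [8B, align 8] → 80
@80: b [1B, align 1] → 81
+7 tail pad (align 8)
size 88, align 8
data bytes 69, size 88 → padding 19

19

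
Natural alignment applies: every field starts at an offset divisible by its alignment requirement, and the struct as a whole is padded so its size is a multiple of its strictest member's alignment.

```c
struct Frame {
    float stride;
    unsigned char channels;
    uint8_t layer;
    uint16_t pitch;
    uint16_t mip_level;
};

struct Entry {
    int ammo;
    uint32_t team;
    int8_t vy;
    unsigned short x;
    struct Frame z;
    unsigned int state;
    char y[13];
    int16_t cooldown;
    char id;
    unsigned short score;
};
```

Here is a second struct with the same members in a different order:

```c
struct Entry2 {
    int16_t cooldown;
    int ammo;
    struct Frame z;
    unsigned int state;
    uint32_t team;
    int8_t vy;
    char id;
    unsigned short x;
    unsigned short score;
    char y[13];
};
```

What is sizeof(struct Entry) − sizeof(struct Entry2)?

0

Frame: @0: stride [4B, align 4] → 4; @4: channels [1B, align 1] → 5; @5: layer [1B, align 1] → 6; @6: pitch [2B, align 2] → 8; @8: mip_level [2B, align 2] → 10; +2 tail pad (align 4); size 12, align 4
@0: ammo [4B, align 4] → 4
@4: team [4B, align 4] → 8
@8: vy [1B, align 1] → 9
+1 pad (align 2)
@10: x [2B, align 2] → 12
@12: z [12B, align 4] → 24
@24: state [4B, align 4] → 28
@28: y [13B, align 1] → 41
+1 pad (align 2)
@42: cooldown [2B, align 2] → 44
@44: id [1B, align 1] → 45
+1 pad (align 2)
@46: score [2B, align 2] → 48
size 48, align 4
— Entry2 —
@0: cooldown [2B, align 2] → 2
+2 pad (align 4)
@4: ammo [4B, align 4] → 8
@8: z [12B, align 4] → 20
@20: state [4B, align 4] → 24
@24: team [4B, align 4] → 28
@28: vy [1B, align 1] → 29
@29: id [1B, align 1] → 30
@30: x [2B, align 2] → 32
@32: score [2B, align 2] → 34
@34: y [13B, align 1] → 47
+1 tail pad (align 4)
size 48, align 4
48 − 48 = 0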